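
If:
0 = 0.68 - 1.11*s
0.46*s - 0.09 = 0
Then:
No Solution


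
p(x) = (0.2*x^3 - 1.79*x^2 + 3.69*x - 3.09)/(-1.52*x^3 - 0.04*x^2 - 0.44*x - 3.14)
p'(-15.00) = -0.01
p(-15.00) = -0.22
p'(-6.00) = -0.06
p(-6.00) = -0.41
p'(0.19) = -1.08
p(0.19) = 0.76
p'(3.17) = -0.02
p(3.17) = 0.06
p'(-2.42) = -1.02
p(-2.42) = -1.32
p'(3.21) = -0.02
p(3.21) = 0.06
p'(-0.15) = -1.59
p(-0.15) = 1.20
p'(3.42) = -0.02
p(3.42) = 0.05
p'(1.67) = -0.05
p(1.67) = 0.09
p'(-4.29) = -0.15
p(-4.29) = -0.57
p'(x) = (0.6*x^2 - 3.58*x + 3.69)/(-1.52*x^3 - 0.04*x^2 - 0.44*x - 3.14) + (4.56*x^2 + 0.08*x + 0.44)*(0.2*x^3 - 1.79*x^2 + 3.69*x - 3.09)/(-1.52*x^3 - 0.04*x^2 - 0.44*x - 3.14)^2 = (-2.7288*x^4 + 11.0416*x^3 - 15.0392*x^2 + 10.994*x - 12.9462)/(2.3104*x^6 + 0.1216*x^5 + 1.3392*x^4 + 9.5808*x^3 + 0.4448*x^2 + 2.7632*x + 9.8596)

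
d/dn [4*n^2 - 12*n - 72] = 8*n - 12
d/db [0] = 0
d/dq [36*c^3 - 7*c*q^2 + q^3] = q*(-14*c + 3*q)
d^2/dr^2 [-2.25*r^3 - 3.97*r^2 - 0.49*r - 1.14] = -13.5*r - 7.94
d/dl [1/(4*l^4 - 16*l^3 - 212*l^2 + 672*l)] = (-l^3 + 3*l^2 + 53*l/2 - 42)/(l^2*(l^3 - 4*l^2 - 53*l + 168)^2)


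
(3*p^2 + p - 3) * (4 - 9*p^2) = -27*p^4 - 9*p^3 + 39*p^2 + 4*p - 12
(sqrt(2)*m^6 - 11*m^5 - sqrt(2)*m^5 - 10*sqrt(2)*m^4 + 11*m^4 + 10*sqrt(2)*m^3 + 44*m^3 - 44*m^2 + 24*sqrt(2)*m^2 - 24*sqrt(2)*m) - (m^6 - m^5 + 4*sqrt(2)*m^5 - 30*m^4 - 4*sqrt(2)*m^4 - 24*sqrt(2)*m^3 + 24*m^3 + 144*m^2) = -m^6 + sqrt(2)*m^6 - 10*m^5 - 5*sqrt(2)*m^5 - 6*sqrt(2)*m^4 + 41*m^4 + 20*m^3 + 34*sqrt(2)*m^3 - 188*m^2 + 24*sqrt(2)*m^2 - 24*sqrt(2)*m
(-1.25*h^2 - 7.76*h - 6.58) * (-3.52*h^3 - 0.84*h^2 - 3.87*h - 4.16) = 4.4*h^5 + 28.3652*h^4 + 34.5175*h^3 + 40.7584*h^2 + 57.7462*h + 27.3728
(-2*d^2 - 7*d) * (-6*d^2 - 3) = 12*d^4 + 42*d^3 + 6*d^2 + 21*d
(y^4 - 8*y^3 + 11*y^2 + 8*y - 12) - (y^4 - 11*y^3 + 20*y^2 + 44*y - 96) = 3*y^3 - 9*y^2 - 36*y + 84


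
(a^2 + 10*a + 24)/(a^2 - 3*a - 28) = (a + 6)/(a - 7)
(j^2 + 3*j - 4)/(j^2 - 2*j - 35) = (-j^2 - 3*j + 4)/(-j^2 + 2*j + 35)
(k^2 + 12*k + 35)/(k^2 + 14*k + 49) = (k + 5)/(k + 7)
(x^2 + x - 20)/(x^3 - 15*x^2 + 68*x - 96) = (x + 5)/(x^2 - 11*x + 24)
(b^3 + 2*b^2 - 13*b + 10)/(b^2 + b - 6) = (b^2 + 4*b - 5)/(b + 3)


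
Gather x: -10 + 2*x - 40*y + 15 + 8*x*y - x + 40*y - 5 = x*(8*y + 1)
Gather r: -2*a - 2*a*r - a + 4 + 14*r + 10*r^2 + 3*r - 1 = -3*a + 10*r^2 + r*(17 - 2*a) + 3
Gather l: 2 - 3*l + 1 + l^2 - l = l^2 - 4*l + 3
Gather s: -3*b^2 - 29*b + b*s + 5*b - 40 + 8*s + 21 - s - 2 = -3*b^2 - 24*b + s*(b + 7) - 21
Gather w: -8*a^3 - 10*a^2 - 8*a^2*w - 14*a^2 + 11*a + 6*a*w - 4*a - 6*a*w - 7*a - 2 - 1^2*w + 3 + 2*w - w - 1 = -8*a^3 - 8*a^2*w - 24*a^2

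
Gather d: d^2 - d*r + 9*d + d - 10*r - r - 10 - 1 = d^2 + d*(10 - r) - 11*r - 11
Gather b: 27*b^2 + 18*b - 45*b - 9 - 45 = 27*b^2 - 27*b - 54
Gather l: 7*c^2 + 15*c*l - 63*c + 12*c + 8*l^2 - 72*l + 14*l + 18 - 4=7*c^2 - 51*c + 8*l^2 + l*(15*c - 58) + 14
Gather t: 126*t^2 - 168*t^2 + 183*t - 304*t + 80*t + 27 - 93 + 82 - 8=-42*t^2 - 41*t + 8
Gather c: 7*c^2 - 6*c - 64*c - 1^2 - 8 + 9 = 7*c^2 - 70*c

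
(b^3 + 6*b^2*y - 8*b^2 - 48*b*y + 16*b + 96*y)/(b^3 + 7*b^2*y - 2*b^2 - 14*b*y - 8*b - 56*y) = (b^2 + 6*b*y - 4*b - 24*y)/(b^2 + 7*b*y + 2*b + 14*y)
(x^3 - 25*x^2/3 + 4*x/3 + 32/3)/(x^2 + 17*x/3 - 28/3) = (x^2 - 7*x - 8)/(x + 7)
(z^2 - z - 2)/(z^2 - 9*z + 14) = (z + 1)/(z - 7)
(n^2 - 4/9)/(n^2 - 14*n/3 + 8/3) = (n + 2/3)/(n - 4)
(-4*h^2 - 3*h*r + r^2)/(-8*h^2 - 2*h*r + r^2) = (h + r)/(2*h + r)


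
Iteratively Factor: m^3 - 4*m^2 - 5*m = (m - 5)*(m^2 + m) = m*(m - 5)*(m + 1)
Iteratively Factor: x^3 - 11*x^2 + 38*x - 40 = (x - 4)*(x^2 - 7*x + 10) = (x - 5)*(x - 4)*(x - 2)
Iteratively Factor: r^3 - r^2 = (r)*(r^2 - r) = r*(r - 1)*(r)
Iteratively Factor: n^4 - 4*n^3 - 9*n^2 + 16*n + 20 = (n - 5)*(n^3 + n^2 - 4*n - 4) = (n - 5)*(n + 1)*(n^2 - 4) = (n - 5)*(n + 1)*(n + 2)*(n - 2)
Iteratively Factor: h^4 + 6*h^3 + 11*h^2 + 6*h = (h + 1)*(h^3 + 5*h^2 + 6*h) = h*(h + 1)*(h^2 + 5*h + 6) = h*(h + 1)*(h + 2)*(h + 3)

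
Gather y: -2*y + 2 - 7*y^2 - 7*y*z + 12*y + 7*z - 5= -7*y^2 + y*(10 - 7*z) + 7*z - 3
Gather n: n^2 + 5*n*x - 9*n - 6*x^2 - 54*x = n^2 + n*(5*x - 9) - 6*x^2 - 54*x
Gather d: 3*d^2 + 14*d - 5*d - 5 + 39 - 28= 3*d^2 + 9*d + 6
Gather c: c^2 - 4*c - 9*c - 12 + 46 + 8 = c^2 - 13*c + 42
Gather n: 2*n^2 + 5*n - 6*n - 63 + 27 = 2*n^2 - n - 36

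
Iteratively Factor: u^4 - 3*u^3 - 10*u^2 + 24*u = (u - 4)*(u^3 + u^2 - 6*u) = (u - 4)*(u - 2)*(u^2 + 3*u) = (u - 4)*(u - 2)*(u + 3)*(u)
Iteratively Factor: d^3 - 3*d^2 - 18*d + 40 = (d - 2)*(d^2 - d - 20) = (d - 5)*(d - 2)*(d + 4)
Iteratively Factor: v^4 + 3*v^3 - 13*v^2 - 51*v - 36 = (v + 3)*(v^3 - 13*v - 12) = (v - 4)*(v + 3)*(v^2 + 4*v + 3) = (v - 4)*(v + 1)*(v + 3)*(v + 3)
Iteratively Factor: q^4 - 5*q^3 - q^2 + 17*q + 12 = (q - 4)*(q^3 - q^2 - 5*q - 3) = (q - 4)*(q + 1)*(q^2 - 2*q - 3) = (q - 4)*(q - 3)*(q + 1)*(q + 1)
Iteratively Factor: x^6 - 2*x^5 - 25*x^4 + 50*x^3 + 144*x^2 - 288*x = (x + 3)*(x^5 - 5*x^4 - 10*x^3 + 80*x^2 - 96*x) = (x - 4)*(x + 3)*(x^4 - x^3 - 14*x^2 + 24*x) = (x - 4)*(x - 3)*(x + 3)*(x^3 + 2*x^2 - 8*x) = x*(x - 4)*(x - 3)*(x + 3)*(x^2 + 2*x - 8) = x*(x - 4)*(x - 3)*(x - 2)*(x + 3)*(x + 4)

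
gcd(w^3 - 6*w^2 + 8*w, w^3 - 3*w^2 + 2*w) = w^2 - 2*w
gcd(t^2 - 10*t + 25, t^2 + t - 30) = t - 5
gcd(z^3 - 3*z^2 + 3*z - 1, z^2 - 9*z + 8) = z - 1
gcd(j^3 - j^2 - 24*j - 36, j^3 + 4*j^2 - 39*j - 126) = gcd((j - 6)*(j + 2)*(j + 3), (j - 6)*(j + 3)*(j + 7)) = j^2 - 3*j - 18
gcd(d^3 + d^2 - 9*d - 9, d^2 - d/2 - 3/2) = d + 1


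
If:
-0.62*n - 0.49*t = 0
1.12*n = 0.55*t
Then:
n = 0.00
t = 0.00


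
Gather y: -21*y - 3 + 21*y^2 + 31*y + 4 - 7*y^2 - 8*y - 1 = 14*y^2 + 2*y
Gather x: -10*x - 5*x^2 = -5*x^2 - 10*x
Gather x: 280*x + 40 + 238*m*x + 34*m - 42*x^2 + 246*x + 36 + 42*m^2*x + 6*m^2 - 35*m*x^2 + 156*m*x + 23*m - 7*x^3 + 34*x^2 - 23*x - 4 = 6*m^2 + 57*m - 7*x^3 + x^2*(-35*m - 8) + x*(42*m^2 + 394*m + 503) + 72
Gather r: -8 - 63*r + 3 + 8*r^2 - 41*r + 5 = 8*r^2 - 104*r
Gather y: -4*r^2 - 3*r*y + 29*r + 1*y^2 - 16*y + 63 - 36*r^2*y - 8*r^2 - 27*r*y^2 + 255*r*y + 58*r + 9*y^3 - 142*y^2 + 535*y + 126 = -12*r^2 + 87*r + 9*y^3 + y^2*(-27*r - 141) + y*(-36*r^2 + 252*r + 519) + 189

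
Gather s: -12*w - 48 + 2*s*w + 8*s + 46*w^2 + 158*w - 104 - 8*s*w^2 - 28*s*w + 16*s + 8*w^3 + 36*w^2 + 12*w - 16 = s*(-8*w^2 - 26*w + 24) + 8*w^3 + 82*w^2 + 158*w - 168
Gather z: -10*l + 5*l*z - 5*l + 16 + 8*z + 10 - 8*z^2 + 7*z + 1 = -15*l - 8*z^2 + z*(5*l + 15) + 27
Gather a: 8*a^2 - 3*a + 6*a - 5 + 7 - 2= 8*a^2 + 3*a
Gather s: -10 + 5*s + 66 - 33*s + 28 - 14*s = 84 - 42*s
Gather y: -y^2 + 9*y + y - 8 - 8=-y^2 + 10*y - 16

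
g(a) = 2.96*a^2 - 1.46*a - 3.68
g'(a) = 5.92*a - 1.46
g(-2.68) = 21.49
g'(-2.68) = -17.33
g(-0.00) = -3.68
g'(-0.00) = -1.46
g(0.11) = -3.80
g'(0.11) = -0.81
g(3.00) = 18.58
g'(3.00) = 16.30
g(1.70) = 2.39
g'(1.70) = 8.60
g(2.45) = 10.51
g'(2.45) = 13.04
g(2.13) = 6.64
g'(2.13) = 11.15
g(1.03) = -2.04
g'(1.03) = 4.64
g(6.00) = 94.12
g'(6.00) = 34.06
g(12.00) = 405.04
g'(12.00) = 69.58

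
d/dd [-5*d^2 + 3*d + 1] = 3 - 10*d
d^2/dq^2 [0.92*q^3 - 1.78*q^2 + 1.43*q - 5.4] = 5.52*q - 3.56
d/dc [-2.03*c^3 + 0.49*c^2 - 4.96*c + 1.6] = -6.09*c^2 + 0.98*c - 4.96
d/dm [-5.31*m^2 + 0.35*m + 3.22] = 0.35 - 10.62*m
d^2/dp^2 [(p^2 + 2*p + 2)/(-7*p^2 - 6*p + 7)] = 2*(-56*p^3 - 441*p^2 - 546*p - 303)/(343*p^6 + 882*p^5 - 273*p^4 - 1548*p^3 + 273*p^2 + 882*p - 343)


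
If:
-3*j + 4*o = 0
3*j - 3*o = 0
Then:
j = 0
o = 0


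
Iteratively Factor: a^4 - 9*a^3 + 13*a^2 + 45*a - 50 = (a - 1)*(a^3 - 8*a^2 + 5*a + 50) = (a - 1)*(a + 2)*(a^2 - 10*a + 25) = (a - 5)*(a - 1)*(a + 2)*(a - 5)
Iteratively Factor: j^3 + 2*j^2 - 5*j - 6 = (j - 2)*(j^2 + 4*j + 3) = (j - 2)*(j + 1)*(j + 3)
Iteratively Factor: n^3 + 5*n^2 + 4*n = (n)*(n^2 + 5*n + 4) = n*(n + 1)*(n + 4)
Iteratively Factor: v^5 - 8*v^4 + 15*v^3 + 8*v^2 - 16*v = (v - 1)*(v^4 - 7*v^3 + 8*v^2 + 16*v) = (v - 4)*(v - 1)*(v^3 - 3*v^2 - 4*v) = (v - 4)*(v - 1)*(v + 1)*(v^2 - 4*v) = (v - 4)^2*(v - 1)*(v + 1)*(v)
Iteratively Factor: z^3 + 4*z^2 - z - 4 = (z - 1)*(z^2 + 5*z + 4) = (z - 1)*(z + 1)*(z + 4)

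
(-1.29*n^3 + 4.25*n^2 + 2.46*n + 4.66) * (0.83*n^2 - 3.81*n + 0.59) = -1.0707*n^5 + 8.4424*n^4 - 14.9118*n^3 - 2.9973*n^2 - 16.3032*n + 2.7494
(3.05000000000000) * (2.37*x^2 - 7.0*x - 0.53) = 7.2285*x^2 - 21.35*x - 1.6165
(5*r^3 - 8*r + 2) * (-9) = -45*r^3 + 72*r - 18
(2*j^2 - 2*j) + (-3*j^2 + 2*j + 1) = 1 - j^2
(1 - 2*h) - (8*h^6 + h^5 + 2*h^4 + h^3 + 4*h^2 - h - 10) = -8*h^6 - h^5 - 2*h^4 - h^3 - 4*h^2 - h + 11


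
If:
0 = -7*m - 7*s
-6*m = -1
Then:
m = 1/6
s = -1/6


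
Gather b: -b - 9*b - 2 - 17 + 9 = -10*b - 10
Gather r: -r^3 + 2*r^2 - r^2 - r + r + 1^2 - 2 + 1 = -r^3 + r^2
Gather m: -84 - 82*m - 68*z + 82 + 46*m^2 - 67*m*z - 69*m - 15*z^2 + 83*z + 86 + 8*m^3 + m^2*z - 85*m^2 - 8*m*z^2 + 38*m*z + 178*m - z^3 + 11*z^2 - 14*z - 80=8*m^3 + m^2*(z - 39) + m*(-8*z^2 - 29*z + 27) - z^3 - 4*z^2 + z + 4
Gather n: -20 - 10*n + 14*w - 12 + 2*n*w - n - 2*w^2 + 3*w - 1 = n*(2*w - 11) - 2*w^2 + 17*w - 33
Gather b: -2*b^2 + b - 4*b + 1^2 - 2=-2*b^2 - 3*b - 1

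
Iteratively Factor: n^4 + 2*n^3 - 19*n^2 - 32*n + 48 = (n + 4)*(n^3 - 2*n^2 - 11*n + 12) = (n - 4)*(n + 4)*(n^2 + 2*n - 3) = (n - 4)*(n - 1)*(n + 4)*(n + 3)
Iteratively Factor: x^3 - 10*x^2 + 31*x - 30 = (x - 5)*(x^2 - 5*x + 6) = (x - 5)*(x - 2)*(x - 3)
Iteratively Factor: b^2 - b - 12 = (b - 4)*(b + 3)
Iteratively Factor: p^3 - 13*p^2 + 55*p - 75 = (p - 3)*(p^2 - 10*p + 25) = (p - 5)*(p - 3)*(p - 5)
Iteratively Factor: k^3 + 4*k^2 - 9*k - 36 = (k + 3)*(k^2 + k - 12) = (k + 3)*(k + 4)*(k - 3)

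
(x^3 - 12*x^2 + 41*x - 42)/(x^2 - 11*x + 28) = (x^2 - 5*x + 6)/(x - 4)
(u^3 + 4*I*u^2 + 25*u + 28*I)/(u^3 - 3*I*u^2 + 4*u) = (u + 7*I)/u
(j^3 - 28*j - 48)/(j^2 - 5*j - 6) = (j^2 + 6*j + 8)/(j + 1)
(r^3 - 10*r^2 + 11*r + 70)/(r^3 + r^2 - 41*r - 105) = (r^2 - 3*r - 10)/(r^2 + 8*r + 15)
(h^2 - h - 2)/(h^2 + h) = (h - 2)/h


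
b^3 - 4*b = b*(b - 2)*(b + 2)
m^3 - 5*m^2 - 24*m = m*(m - 8)*(m + 3)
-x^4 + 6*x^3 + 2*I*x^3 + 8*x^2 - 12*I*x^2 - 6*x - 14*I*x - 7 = (x - 7)*(x - I)*(I*x + 1)*(I*x + I)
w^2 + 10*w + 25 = (w + 5)^2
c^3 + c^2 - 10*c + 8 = (c - 2)*(c - 1)*(c + 4)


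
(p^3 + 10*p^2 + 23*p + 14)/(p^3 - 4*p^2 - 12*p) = (p^2 + 8*p + 7)/(p*(p - 6))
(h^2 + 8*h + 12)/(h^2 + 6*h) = (h + 2)/h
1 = 1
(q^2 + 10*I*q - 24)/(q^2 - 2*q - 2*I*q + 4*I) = (q^2 + 10*I*q - 24)/(q^2 - 2*q - 2*I*q + 4*I)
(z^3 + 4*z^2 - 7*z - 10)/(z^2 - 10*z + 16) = (z^2 + 6*z + 5)/(z - 8)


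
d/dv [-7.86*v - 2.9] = -7.86000000000000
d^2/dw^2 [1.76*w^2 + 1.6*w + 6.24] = 3.52000000000000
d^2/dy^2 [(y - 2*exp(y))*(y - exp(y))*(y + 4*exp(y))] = y^2*exp(y) - 40*y*exp(2*y) + 4*y*exp(y) + 6*y + 72*exp(3*y) - 40*exp(2*y) + 2*exp(y)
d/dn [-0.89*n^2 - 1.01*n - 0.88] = -1.78*n - 1.01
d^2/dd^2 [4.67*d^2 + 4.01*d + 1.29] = 9.34000000000000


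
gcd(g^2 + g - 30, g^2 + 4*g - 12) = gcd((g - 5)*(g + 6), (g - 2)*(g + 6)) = g + 6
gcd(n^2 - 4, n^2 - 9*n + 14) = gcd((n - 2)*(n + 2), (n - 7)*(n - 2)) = n - 2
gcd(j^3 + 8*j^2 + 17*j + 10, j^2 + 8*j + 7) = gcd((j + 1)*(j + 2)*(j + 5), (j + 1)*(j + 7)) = j + 1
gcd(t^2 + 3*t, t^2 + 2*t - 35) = 1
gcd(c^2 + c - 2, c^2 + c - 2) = c^2 + c - 2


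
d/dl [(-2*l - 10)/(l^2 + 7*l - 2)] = 2*(l^2 + 10*l + 37)/(l^4 + 14*l^3 + 45*l^2 - 28*l + 4)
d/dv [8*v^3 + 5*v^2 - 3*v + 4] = 24*v^2 + 10*v - 3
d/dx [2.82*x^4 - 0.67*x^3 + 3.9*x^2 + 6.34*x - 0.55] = 11.28*x^3 - 2.01*x^2 + 7.8*x + 6.34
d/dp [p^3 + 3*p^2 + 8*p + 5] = 3*p^2 + 6*p + 8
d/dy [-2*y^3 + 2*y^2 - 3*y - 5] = -6*y^2 + 4*y - 3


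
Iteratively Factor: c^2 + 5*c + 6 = (c + 3)*(c + 2)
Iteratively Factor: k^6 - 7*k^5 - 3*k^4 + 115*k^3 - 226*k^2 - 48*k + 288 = (k - 4)*(k^5 - 3*k^4 - 15*k^3 + 55*k^2 - 6*k - 72) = (k - 4)*(k + 4)*(k^4 - 7*k^3 + 13*k^2 + 3*k - 18) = (k - 4)*(k + 1)*(k + 4)*(k^3 - 8*k^2 + 21*k - 18) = (k - 4)*(k - 3)*(k + 1)*(k + 4)*(k^2 - 5*k + 6) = (k - 4)*(k - 3)^2*(k + 1)*(k + 4)*(k - 2)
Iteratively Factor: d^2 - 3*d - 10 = (d - 5)*(d + 2)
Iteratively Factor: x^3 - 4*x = (x)*(x^2 - 4) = x*(x + 2)*(x - 2)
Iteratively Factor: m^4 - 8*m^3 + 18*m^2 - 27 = (m - 3)*(m^3 - 5*m^2 + 3*m + 9) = (m - 3)^2*(m^2 - 2*m - 3) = (m - 3)^3*(m + 1)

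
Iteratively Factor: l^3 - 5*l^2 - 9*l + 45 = (l + 3)*(l^2 - 8*l + 15) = (l - 3)*(l + 3)*(l - 5)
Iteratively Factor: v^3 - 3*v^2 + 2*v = (v)*(v^2 - 3*v + 2) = v*(v - 2)*(v - 1)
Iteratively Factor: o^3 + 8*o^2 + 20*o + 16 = (o + 2)*(o^2 + 6*o + 8) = (o + 2)^2*(o + 4)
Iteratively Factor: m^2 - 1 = (m + 1)*(m - 1)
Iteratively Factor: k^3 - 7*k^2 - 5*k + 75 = (k - 5)*(k^2 - 2*k - 15) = (k - 5)^2*(k + 3)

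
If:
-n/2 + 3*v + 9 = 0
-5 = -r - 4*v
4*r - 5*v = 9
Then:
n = 148/7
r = 61/21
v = 11/21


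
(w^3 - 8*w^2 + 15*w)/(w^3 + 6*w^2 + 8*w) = (w^2 - 8*w + 15)/(w^2 + 6*w + 8)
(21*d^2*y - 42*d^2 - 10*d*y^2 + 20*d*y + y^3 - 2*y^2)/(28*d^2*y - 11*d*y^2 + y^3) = (-3*d*y + 6*d + y^2 - 2*y)/(y*(-4*d + y))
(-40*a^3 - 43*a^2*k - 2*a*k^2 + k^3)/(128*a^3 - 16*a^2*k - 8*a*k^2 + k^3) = (-5*a^2 - 6*a*k - k^2)/(16*a^2 - k^2)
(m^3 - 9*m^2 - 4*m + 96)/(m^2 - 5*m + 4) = (m^2 - 5*m - 24)/(m - 1)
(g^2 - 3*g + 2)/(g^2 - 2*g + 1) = (g - 2)/(g - 1)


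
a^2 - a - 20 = (a - 5)*(a + 4)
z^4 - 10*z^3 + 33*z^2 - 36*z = z*(z - 4)*(z - 3)^2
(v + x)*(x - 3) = v*x - 3*v + x^2 - 3*x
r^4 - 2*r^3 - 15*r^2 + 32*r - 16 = (r - 4)*(r - 1)^2*(r + 4)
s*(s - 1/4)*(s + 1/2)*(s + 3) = s^4 + 13*s^3/4 + 5*s^2/8 - 3*s/8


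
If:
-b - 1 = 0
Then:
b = -1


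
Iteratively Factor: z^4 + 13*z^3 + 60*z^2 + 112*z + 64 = (z + 4)*(z^3 + 9*z^2 + 24*z + 16) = (z + 1)*(z + 4)*(z^2 + 8*z + 16) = (z + 1)*(z + 4)^2*(z + 4)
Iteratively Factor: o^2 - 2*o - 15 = (o - 5)*(o + 3)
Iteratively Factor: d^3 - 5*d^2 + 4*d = (d - 4)*(d^2 - d) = (d - 4)*(d - 1)*(d)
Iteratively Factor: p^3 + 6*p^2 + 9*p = (p + 3)*(p^2 + 3*p) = (p + 3)^2*(p)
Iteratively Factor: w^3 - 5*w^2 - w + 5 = (w - 1)*(w^2 - 4*w - 5) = (w - 1)*(w + 1)*(w - 5)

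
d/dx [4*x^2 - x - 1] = 8*x - 1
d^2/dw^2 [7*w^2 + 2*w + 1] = 14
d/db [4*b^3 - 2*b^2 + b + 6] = 12*b^2 - 4*b + 1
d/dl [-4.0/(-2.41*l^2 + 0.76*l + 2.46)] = (3.04 - 19.28*l)/(-2.41*l^2 + 0.76*l + 2.46)^2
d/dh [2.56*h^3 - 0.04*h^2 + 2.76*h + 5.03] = 7.68*h^2 - 0.08*h + 2.76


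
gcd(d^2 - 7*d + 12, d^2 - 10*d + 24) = d - 4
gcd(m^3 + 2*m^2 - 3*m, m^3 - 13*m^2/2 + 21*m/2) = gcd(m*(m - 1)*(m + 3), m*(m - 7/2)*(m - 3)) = m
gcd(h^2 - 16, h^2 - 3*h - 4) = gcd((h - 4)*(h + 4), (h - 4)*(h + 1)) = h - 4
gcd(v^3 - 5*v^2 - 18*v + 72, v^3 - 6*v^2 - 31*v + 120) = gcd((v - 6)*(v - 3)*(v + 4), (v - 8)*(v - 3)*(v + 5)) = v - 3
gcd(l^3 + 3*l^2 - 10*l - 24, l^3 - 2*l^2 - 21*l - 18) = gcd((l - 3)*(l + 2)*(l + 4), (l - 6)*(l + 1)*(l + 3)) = 1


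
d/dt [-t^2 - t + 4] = -2*t - 1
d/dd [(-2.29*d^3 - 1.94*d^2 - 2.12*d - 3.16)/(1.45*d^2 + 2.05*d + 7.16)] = (-3.3205*d^4 - 9.389*d^3 - 50.0922*d^2 - 18.6168*d - 8.7012)/(2.1025*d^4 + 5.945*d^3 + 24.9665*d^2 + 29.356*d + 51.2656)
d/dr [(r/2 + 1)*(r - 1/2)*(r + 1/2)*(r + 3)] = 2*r^3 + 15*r^2/2 + 23*r/4 - 5/8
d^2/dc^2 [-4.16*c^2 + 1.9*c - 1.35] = -8.32000000000000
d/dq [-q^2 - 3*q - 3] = -2*q - 3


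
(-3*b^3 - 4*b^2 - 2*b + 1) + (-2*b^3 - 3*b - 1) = -5*b^3 - 4*b^2 - 5*b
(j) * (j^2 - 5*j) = j^3 - 5*j^2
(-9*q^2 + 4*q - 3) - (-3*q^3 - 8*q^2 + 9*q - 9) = 3*q^3 - q^2 - 5*q + 6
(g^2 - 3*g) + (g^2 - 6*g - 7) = 2*g^2 - 9*g - 7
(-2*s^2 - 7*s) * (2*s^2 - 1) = -4*s^4 - 14*s^3 + 2*s^2 + 7*s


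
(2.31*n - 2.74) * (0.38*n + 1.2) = 0.8778*n^2 + 1.7308*n - 3.288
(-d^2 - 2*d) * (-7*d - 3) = 7*d^3 + 17*d^2 + 6*d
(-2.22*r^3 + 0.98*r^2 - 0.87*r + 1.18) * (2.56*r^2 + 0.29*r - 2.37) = -5.6832*r^5 + 1.865*r^4 + 3.3184*r^3 + 0.4459*r^2 + 2.4041*r - 2.7966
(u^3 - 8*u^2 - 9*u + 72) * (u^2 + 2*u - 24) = u^5 - 6*u^4 - 49*u^3 + 246*u^2 + 360*u - 1728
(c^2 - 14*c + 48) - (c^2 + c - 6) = 54 - 15*c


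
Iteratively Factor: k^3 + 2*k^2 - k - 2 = (k + 2)*(k^2 - 1) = (k - 1)*(k + 2)*(k + 1)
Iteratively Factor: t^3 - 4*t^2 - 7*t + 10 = (t + 2)*(t^2 - 6*t + 5) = (t - 1)*(t + 2)*(t - 5)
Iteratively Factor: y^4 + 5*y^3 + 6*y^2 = (y)*(y^3 + 5*y^2 + 6*y) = y^2*(y^2 + 5*y + 6) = y^2*(y + 2)*(y + 3)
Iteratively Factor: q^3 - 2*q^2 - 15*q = (q + 3)*(q^2 - 5*q) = q*(q + 3)*(q - 5)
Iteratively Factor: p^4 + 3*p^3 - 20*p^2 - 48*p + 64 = (p + 4)*(p^3 - p^2 - 16*p + 16) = (p - 1)*(p + 4)*(p^2 - 16) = (p - 1)*(p + 4)^2*(p - 4)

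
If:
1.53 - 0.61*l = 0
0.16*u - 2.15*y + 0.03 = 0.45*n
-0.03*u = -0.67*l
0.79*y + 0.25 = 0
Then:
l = 2.51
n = 21.50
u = 56.02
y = -0.32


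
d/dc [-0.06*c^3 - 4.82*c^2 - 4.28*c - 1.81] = -0.18*c^2 - 9.64*c - 4.28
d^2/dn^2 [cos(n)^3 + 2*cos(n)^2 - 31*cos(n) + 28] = 121*cos(n)/4 - 4*cos(2*n) - 9*cos(3*n)/4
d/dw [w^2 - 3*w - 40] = 2*w - 3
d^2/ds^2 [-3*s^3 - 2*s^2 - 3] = -18*s - 4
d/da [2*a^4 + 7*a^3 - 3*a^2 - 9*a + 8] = 8*a^3 + 21*a^2 - 6*a - 9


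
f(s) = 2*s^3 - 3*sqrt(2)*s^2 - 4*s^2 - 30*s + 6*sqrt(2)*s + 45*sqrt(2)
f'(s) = 6*s^2 - 6*sqrt(2)*s - 8*s - 30 + 6*sqrt(2)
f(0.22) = 58.53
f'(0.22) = -24.85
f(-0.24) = 68.30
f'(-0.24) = -17.21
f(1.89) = 7.04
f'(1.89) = -31.24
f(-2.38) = 41.19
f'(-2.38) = 51.71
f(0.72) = 44.62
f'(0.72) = -30.27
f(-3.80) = -83.37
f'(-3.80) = 127.77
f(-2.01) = 57.34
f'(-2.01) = 35.86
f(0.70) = 45.23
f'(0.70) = -30.11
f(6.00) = 69.82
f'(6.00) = 95.57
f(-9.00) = -1868.38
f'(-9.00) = 612.85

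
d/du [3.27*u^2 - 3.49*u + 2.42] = 6.54*u - 3.49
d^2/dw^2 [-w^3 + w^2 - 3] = 2 - 6*w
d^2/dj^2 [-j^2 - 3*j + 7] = -2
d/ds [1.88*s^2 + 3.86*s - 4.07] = 3.76*s + 3.86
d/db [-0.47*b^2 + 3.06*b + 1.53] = 3.06 - 0.94*b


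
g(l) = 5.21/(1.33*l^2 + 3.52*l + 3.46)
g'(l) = 5.21*(-2.66*l - 3.52)/(1.33*l^2 + 3.52*l + 3.46)^2 = (-13.8586*l - 18.3392)/(1.33*l^2 + 3.52*l + 3.46)^2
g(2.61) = 0.24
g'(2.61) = -0.12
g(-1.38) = 4.59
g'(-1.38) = 0.61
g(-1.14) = 4.43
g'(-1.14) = -1.84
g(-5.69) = 0.20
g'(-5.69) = 0.09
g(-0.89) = 3.77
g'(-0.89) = -3.15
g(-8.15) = 0.08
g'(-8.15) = 0.02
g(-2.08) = 2.75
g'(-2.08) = 2.93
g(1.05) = 0.60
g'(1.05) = -0.44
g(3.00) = 0.20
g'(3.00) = -0.09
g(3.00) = 0.20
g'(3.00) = -0.09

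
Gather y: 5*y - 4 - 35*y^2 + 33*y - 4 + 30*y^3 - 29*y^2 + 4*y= 30*y^3 - 64*y^2 + 42*y - 8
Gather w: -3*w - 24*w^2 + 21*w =-24*w^2 + 18*w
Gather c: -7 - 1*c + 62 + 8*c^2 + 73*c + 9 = 8*c^2 + 72*c + 64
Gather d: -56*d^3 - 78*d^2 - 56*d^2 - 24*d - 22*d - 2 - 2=-56*d^3 - 134*d^2 - 46*d - 4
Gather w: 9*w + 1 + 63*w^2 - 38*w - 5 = 63*w^2 - 29*w - 4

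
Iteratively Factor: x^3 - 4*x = (x - 2)*(x^2 + 2*x) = x*(x - 2)*(x + 2)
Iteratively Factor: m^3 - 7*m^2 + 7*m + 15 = (m + 1)*(m^2 - 8*m + 15) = (m - 3)*(m + 1)*(m - 5)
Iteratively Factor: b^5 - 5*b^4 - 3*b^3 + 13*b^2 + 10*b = (b + 1)*(b^4 - 6*b^3 + 3*b^2 + 10*b) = (b - 5)*(b + 1)*(b^3 - b^2 - 2*b) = (b - 5)*(b - 2)*(b + 1)*(b^2 + b) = (b - 5)*(b - 2)*(b + 1)^2*(b)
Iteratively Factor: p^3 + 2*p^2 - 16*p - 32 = (p + 2)*(p^2 - 16) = (p - 4)*(p + 2)*(p + 4)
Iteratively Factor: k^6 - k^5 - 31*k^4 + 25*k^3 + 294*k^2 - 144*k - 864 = (k + 3)*(k^5 - 4*k^4 - 19*k^3 + 82*k^2 + 48*k - 288) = (k - 3)*(k + 3)*(k^4 - k^3 - 22*k^2 + 16*k + 96) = (k - 4)*(k - 3)*(k + 3)*(k^3 + 3*k^2 - 10*k - 24) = (k - 4)*(k - 3)*(k + 3)*(k + 4)*(k^2 - k - 6) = (k - 4)*(k - 3)^2*(k + 3)*(k + 4)*(k + 2)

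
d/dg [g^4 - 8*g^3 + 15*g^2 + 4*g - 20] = 4*g^3 - 24*g^2 + 30*g + 4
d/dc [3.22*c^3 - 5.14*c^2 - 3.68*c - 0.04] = 9.66*c^2 - 10.28*c - 3.68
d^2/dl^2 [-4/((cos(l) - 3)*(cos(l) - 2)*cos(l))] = 4*(136*(1 - cos(l)^2)^2/cos(l)^3 - 12*sin(l)^6/cos(l)^3 - 3*cos(l)^3 - 55*cos(l)^2 + 180*tan(l)^2 + 170 + 86/cos(l) - 196/cos(l)^3)/((cos(l) - 3)^3*(cos(l) - 2)^3)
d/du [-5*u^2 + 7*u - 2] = 7 - 10*u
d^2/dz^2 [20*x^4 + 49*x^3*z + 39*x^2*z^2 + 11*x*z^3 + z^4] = 78*x^2 + 66*x*z + 12*z^2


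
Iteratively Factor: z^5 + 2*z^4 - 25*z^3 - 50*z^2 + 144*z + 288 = (z - 4)*(z^4 + 6*z^3 - z^2 - 54*z - 72) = (z - 4)*(z + 2)*(z^3 + 4*z^2 - 9*z - 36) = (z - 4)*(z - 3)*(z + 2)*(z^2 + 7*z + 12) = (z - 4)*(z - 3)*(z + 2)*(z + 3)*(z + 4)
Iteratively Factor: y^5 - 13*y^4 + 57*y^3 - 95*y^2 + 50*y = (y - 5)*(y^4 - 8*y^3 + 17*y^2 - 10*y) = (y - 5)*(y - 1)*(y^3 - 7*y^2 + 10*y) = (y - 5)^2*(y - 1)*(y^2 - 2*y) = (y - 5)^2*(y - 2)*(y - 1)*(y)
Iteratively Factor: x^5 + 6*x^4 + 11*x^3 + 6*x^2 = (x + 2)*(x^4 + 4*x^3 + 3*x^2) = x*(x + 2)*(x^3 + 4*x^2 + 3*x) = x*(x + 1)*(x + 2)*(x^2 + 3*x) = x*(x + 1)*(x + 2)*(x + 3)*(x)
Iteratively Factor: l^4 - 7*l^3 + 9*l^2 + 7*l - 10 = (l + 1)*(l^3 - 8*l^2 + 17*l - 10) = (l - 1)*(l + 1)*(l^2 - 7*l + 10) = (l - 2)*(l - 1)*(l + 1)*(l - 5)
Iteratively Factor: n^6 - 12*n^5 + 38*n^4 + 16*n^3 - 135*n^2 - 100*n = (n - 4)*(n^5 - 8*n^4 + 6*n^3 + 40*n^2 + 25*n) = (n - 4)*(n + 1)*(n^4 - 9*n^3 + 15*n^2 + 25*n) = (n - 5)*(n - 4)*(n + 1)*(n^3 - 4*n^2 - 5*n) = (n - 5)*(n - 4)*(n + 1)^2*(n^2 - 5*n) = (n - 5)^2*(n - 4)*(n + 1)^2*(n)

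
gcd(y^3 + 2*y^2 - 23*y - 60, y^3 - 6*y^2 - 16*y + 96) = y + 4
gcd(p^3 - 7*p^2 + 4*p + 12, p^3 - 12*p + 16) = p - 2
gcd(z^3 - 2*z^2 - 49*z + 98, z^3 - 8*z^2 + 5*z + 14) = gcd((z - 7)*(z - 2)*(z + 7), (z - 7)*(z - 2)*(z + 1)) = z^2 - 9*z + 14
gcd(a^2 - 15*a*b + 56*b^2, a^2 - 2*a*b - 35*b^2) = a - 7*b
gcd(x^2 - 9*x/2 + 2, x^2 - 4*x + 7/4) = x - 1/2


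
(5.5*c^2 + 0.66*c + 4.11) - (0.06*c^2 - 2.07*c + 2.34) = 5.44*c^2 + 2.73*c + 1.77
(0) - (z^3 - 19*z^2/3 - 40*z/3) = -z^3 + 19*z^2/3 + 40*z/3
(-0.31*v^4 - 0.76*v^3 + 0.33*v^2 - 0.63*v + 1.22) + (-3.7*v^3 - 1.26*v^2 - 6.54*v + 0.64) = -0.31*v^4 - 4.46*v^3 - 0.93*v^2 - 7.17*v + 1.86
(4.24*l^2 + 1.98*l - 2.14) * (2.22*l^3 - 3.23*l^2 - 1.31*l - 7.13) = 9.4128*l^5 - 9.2996*l^4 - 16.7006*l^3 - 25.9128*l^2 - 11.314*l + 15.2582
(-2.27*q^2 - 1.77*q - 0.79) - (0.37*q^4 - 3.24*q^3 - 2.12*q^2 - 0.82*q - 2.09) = -0.37*q^4 + 3.24*q^3 - 0.15*q^2 - 0.95*q + 1.3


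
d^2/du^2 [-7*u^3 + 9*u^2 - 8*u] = 18 - 42*u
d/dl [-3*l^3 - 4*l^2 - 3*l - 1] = -9*l^2 - 8*l - 3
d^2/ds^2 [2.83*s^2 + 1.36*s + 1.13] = 5.66000000000000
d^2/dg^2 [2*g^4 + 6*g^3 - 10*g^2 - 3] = 24*g^2 + 36*g - 20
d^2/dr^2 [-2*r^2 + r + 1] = -4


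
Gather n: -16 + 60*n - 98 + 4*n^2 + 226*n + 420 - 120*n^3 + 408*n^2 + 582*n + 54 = -120*n^3 + 412*n^2 + 868*n + 360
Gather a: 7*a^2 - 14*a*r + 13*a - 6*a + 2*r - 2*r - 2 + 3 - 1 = 7*a^2 + a*(7 - 14*r)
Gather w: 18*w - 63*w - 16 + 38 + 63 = 85 - 45*w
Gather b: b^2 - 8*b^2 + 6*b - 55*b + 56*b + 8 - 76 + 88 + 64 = -7*b^2 + 7*b + 84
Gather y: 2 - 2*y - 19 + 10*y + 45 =8*y + 28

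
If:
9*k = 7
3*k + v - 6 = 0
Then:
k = 7/9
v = 11/3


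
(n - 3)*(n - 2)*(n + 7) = n^3 + 2*n^2 - 29*n + 42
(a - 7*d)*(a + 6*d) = a^2 - a*d - 42*d^2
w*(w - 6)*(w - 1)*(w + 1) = w^4 - 6*w^3 - w^2 + 6*w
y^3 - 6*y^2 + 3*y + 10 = (y - 5)*(y - 2)*(y + 1)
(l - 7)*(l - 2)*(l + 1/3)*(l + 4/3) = l^4 - 22*l^3/3 - 5*l^2/9 + 58*l/3 + 56/9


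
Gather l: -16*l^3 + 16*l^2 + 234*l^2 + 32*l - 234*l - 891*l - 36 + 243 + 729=-16*l^3 + 250*l^2 - 1093*l + 936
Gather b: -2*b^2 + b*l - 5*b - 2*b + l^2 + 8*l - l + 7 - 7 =-2*b^2 + b*(l - 7) + l^2 + 7*l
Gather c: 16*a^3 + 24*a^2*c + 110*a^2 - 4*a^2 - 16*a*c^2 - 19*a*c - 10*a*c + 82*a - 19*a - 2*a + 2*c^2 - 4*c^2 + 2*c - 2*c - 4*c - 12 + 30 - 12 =16*a^3 + 106*a^2 + 61*a + c^2*(-16*a - 2) + c*(24*a^2 - 29*a - 4) + 6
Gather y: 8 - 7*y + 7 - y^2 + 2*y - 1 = -y^2 - 5*y + 14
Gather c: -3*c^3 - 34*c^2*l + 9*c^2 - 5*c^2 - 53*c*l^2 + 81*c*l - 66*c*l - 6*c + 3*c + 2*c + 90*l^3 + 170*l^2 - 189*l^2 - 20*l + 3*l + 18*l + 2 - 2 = -3*c^3 + c^2*(4 - 34*l) + c*(-53*l^2 + 15*l - 1) + 90*l^3 - 19*l^2 + l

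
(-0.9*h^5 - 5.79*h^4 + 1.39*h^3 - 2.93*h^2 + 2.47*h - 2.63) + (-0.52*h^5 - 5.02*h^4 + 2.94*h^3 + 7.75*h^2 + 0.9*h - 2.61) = -1.42*h^5 - 10.81*h^4 + 4.33*h^3 + 4.82*h^2 + 3.37*h - 5.24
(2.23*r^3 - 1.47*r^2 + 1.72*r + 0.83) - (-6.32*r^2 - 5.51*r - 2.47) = 2.23*r^3 + 4.85*r^2 + 7.23*r + 3.3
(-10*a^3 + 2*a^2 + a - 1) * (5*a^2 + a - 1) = -50*a^5 + 17*a^3 - 6*a^2 - 2*a + 1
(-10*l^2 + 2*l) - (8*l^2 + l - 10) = -18*l^2 + l + 10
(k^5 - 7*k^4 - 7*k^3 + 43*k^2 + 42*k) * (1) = k^5 - 7*k^4 - 7*k^3 + 43*k^2 + 42*k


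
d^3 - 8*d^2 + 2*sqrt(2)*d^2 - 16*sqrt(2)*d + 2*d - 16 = (d - 8)*(d + sqrt(2))^2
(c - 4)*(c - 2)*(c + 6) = c^3 - 28*c + 48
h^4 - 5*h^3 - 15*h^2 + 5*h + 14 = (h - 7)*(h - 1)*(h + 1)*(h + 2)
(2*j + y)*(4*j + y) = 8*j^2 + 6*j*y + y^2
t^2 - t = t*(t - 1)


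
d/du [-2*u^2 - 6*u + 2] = -4*u - 6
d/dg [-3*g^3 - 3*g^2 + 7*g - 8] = -9*g^2 - 6*g + 7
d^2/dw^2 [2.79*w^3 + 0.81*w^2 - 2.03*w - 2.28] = 16.74*w + 1.62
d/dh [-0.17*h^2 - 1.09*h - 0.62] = -0.34*h - 1.09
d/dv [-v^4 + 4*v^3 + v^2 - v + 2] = -4*v^3 + 12*v^2 + 2*v - 1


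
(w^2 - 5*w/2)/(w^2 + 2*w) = (w - 5/2)/(w + 2)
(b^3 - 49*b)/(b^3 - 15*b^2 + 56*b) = (b + 7)/(b - 8)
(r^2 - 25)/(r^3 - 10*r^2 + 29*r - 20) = (r + 5)/(r^2 - 5*r + 4)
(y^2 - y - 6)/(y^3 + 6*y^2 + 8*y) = (y - 3)/(y*(y + 4))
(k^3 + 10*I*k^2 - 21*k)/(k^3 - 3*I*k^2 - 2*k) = (-k^2 - 10*I*k + 21)/(-k^2 + 3*I*k + 2)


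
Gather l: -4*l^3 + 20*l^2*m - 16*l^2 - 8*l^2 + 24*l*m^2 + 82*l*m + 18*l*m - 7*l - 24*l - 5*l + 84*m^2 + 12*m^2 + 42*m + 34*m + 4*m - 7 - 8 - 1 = -4*l^3 + l^2*(20*m - 24) + l*(24*m^2 + 100*m - 36) + 96*m^2 + 80*m - 16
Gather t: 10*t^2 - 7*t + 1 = 10*t^2 - 7*t + 1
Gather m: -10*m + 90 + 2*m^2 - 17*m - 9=2*m^2 - 27*m + 81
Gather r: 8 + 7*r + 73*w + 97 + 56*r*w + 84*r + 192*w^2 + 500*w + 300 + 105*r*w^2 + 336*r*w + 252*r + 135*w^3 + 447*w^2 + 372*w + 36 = r*(105*w^2 + 392*w + 343) + 135*w^3 + 639*w^2 + 945*w + 441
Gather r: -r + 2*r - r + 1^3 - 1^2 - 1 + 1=0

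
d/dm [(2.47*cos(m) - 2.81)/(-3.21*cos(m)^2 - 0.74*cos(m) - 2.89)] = (-7.9287*cos(m)^2 + 18.0402*cos(m) + 9.2177)*sin(m)/(10.3041*cos(m)^4 + 4.7508*cos(m)^3 + 19.1014*cos(m)^2 + 4.2772*cos(m) + 8.3521)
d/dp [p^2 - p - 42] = 2*p - 1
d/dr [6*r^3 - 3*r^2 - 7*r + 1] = 18*r^2 - 6*r - 7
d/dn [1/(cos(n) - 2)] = sin(n)/(cos(n) - 2)^2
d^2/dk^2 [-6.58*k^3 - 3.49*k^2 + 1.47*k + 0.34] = -39.48*k - 6.98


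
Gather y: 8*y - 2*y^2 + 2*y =-2*y^2 + 10*y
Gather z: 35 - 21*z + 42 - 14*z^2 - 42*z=-14*z^2 - 63*z + 77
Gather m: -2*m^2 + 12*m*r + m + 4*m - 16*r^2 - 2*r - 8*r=-2*m^2 + m*(12*r + 5) - 16*r^2 - 10*r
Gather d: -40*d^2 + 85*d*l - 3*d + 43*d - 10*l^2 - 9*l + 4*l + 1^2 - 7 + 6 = -40*d^2 + d*(85*l + 40) - 10*l^2 - 5*l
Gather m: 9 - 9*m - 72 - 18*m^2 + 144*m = -18*m^2 + 135*m - 63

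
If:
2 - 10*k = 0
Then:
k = 1/5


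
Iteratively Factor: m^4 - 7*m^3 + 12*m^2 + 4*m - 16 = (m + 1)*(m^3 - 8*m^2 + 20*m - 16) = (m - 2)*(m + 1)*(m^2 - 6*m + 8) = (m - 4)*(m - 2)*(m + 1)*(m - 2)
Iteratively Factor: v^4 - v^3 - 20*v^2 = (v)*(v^3 - v^2 - 20*v) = v^2*(v^2 - v - 20) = v^2*(v + 4)*(v - 5)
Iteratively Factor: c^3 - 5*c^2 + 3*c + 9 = (c + 1)*(c^2 - 6*c + 9) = (c - 3)*(c + 1)*(c - 3)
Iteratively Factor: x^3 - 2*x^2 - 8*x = (x)*(x^2 - 2*x - 8) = x*(x - 4)*(x + 2)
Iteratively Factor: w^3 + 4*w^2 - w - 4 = (w - 1)*(w^2 + 5*w + 4) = (w - 1)*(w + 4)*(w + 1)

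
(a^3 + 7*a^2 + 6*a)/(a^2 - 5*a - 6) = a*(a + 6)/(a - 6)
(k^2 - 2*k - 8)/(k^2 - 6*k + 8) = (k + 2)/(k - 2)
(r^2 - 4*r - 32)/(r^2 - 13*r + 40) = (r + 4)/(r - 5)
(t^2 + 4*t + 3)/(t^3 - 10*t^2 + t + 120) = (t + 1)/(t^2 - 13*t + 40)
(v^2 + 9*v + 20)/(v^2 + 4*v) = (v + 5)/v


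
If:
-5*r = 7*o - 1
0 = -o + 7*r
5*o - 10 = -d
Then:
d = 505/54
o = 7/54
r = 1/54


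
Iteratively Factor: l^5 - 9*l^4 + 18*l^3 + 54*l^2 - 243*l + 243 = (l + 3)*(l^4 - 12*l^3 + 54*l^2 - 108*l + 81) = (l - 3)*(l + 3)*(l^3 - 9*l^2 + 27*l - 27) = (l - 3)^2*(l + 3)*(l^2 - 6*l + 9) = (l - 3)^3*(l + 3)*(l - 3)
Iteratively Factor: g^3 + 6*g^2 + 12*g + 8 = (g + 2)*(g^2 + 4*g + 4) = (g + 2)^2*(g + 2)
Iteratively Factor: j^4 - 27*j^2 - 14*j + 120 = (j + 3)*(j^3 - 3*j^2 - 18*j + 40) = (j - 2)*(j + 3)*(j^2 - j - 20) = (j - 2)*(j + 3)*(j + 4)*(j - 5)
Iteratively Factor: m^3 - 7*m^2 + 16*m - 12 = (m - 2)*(m^2 - 5*m + 6) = (m - 3)*(m - 2)*(m - 2)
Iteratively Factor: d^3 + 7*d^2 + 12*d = (d)*(d^2 + 7*d + 12) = d*(d + 3)*(d + 4)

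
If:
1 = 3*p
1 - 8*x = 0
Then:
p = 1/3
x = 1/8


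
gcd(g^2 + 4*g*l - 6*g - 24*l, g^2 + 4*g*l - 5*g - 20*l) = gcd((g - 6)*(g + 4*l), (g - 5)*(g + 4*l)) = g + 4*l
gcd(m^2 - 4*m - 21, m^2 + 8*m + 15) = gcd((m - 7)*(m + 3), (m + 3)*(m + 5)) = m + 3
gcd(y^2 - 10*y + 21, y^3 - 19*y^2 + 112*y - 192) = y - 3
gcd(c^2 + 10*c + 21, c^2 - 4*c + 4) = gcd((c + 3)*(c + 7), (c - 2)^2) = 1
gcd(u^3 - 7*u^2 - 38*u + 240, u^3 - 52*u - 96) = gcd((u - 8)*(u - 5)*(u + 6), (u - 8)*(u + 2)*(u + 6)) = u^2 - 2*u - 48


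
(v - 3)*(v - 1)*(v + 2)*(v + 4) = v^4 + 2*v^3 - 13*v^2 - 14*v + 24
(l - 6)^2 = l^2 - 12*l + 36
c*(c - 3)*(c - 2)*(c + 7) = c^4 + 2*c^3 - 29*c^2 + 42*c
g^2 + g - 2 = (g - 1)*(g + 2)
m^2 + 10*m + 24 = (m + 4)*(m + 6)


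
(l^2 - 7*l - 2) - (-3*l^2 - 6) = 4*l^2 - 7*l + 4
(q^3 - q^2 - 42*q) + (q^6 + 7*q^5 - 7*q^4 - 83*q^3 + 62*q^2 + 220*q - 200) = q^6 + 7*q^5 - 7*q^4 - 82*q^3 + 61*q^2 + 178*q - 200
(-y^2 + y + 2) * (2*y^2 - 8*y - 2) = -2*y^4 + 10*y^3 - 2*y^2 - 18*y - 4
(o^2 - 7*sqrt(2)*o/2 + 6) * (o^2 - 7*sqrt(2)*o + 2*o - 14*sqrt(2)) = o^4 - 21*sqrt(2)*o^3/2 + 2*o^3 - 21*sqrt(2)*o^2 + 55*o^2 - 42*sqrt(2)*o + 110*o - 84*sqrt(2)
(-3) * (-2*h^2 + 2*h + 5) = 6*h^2 - 6*h - 15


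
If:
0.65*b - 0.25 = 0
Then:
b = 0.38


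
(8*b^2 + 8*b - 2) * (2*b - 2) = 16*b^3 - 20*b + 4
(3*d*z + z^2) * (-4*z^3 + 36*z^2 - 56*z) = -12*d*z^4 + 108*d*z^3 - 168*d*z^2 - 4*z^5 + 36*z^4 - 56*z^3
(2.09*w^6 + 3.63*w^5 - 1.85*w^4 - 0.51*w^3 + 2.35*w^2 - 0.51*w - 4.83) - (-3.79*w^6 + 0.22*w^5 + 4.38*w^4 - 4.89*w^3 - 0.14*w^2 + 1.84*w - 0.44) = 5.88*w^6 + 3.41*w^5 - 6.23*w^4 + 4.38*w^3 + 2.49*w^2 - 2.35*w - 4.39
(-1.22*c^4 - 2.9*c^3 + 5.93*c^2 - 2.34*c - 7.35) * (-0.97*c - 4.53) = 1.1834*c^5 + 8.3396*c^4 + 7.3849*c^3 - 24.5931*c^2 + 17.7297*c + 33.2955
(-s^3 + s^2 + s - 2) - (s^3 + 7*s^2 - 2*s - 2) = -2*s^3 - 6*s^2 + 3*s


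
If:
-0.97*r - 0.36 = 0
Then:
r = -0.37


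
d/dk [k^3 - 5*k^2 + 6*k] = 3*k^2 - 10*k + 6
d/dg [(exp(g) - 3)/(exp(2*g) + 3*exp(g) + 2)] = (-(exp(g) - 3)*(2*exp(g) + 3) + exp(2*g) + 3*exp(g) + 2)*exp(g)/(exp(2*g) + 3*exp(g) + 2)^2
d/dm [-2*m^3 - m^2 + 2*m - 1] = -6*m^2 - 2*m + 2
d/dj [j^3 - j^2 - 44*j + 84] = 3*j^2 - 2*j - 44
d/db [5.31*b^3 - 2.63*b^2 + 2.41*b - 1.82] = 15.93*b^2 - 5.26*b + 2.41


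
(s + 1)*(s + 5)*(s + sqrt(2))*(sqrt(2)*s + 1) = sqrt(2)*s^4 + 3*s^3 + 6*sqrt(2)*s^3 + 6*sqrt(2)*s^2 + 18*s^2 + 6*sqrt(2)*s + 15*s + 5*sqrt(2)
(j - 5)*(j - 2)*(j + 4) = j^3 - 3*j^2 - 18*j + 40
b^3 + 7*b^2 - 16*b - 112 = (b - 4)*(b + 4)*(b + 7)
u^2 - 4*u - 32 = (u - 8)*(u + 4)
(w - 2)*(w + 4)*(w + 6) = w^3 + 8*w^2 + 4*w - 48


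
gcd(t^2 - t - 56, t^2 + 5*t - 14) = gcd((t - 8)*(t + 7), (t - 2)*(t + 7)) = t + 7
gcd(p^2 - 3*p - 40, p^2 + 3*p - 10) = p + 5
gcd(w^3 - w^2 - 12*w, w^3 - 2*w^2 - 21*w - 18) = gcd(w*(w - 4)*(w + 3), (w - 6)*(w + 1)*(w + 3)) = w + 3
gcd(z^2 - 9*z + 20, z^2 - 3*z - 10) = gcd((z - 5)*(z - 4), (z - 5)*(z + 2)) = z - 5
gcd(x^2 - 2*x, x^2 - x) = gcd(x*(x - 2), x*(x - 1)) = x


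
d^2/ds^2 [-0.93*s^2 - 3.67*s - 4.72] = -1.86000000000000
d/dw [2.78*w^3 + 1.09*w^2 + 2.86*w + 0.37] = 8.34*w^2 + 2.18*w + 2.86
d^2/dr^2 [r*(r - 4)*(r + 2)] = 6*r - 4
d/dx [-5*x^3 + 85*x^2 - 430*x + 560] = -15*x^2 + 170*x - 430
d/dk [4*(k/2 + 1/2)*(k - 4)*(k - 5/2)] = 6*k^2 - 22*k + 7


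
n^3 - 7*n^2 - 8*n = n*(n - 8)*(n + 1)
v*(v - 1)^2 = v^3 - 2*v^2 + v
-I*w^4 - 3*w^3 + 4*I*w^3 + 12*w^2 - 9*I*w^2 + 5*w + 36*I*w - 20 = (w - 4)*(w - 5*I)*(w + I)*(-I*w + 1)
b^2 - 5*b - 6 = (b - 6)*(b + 1)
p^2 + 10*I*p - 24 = (p + 4*I)*(p + 6*I)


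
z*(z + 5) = z^2 + 5*z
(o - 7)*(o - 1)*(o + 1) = o^3 - 7*o^2 - o + 7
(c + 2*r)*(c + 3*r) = c^2 + 5*c*r + 6*r^2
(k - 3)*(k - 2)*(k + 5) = k^3 - 19*k + 30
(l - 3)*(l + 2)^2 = l^3 + l^2 - 8*l - 12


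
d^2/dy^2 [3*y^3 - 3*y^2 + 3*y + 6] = 18*y - 6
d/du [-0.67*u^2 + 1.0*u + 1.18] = 1.0 - 1.34*u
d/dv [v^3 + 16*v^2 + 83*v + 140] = 3*v^2 + 32*v + 83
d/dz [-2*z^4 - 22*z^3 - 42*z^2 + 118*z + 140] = -8*z^3 - 66*z^2 - 84*z + 118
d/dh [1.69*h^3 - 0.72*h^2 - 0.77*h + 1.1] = 5.07*h^2 - 1.44*h - 0.77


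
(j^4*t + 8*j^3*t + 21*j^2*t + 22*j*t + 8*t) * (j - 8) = j^5*t - 43*j^3*t - 146*j^2*t - 168*j*t - 64*t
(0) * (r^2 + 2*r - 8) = 0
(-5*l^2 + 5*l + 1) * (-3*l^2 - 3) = 15*l^4 - 15*l^3 + 12*l^2 - 15*l - 3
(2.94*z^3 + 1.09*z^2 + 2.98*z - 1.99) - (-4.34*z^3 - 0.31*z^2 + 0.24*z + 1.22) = 7.28*z^3 + 1.4*z^2 + 2.74*z - 3.21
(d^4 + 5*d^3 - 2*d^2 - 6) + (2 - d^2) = d^4 + 5*d^3 - 3*d^2 - 4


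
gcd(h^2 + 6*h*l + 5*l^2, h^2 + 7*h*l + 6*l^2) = h + l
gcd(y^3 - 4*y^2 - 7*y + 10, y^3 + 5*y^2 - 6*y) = y - 1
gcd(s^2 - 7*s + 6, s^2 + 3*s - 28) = 1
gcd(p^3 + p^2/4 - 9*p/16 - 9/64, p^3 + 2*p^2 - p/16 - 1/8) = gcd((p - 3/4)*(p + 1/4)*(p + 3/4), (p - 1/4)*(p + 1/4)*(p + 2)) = p + 1/4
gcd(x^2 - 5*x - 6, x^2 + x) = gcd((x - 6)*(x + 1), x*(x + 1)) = x + 1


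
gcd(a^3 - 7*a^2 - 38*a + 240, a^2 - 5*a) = a - 5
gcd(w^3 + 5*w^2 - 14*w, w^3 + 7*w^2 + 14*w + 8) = 1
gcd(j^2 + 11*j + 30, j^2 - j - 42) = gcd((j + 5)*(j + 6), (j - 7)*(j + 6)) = j + 6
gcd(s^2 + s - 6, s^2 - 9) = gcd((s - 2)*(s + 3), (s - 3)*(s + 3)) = s + 3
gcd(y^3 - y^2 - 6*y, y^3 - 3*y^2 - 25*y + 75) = y - 3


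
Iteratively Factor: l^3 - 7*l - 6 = (l + 2)*(l^2 - 2*l - 3) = (l + 1)*(l + 2)*(l - 3)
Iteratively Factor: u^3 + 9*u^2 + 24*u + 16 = (u + 1)*(u^2 + 8*u + 16) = (u + 1)*(u + 4)*(u + 4)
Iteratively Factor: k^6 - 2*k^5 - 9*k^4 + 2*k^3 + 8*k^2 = (k)*(k^5 - 2*k^4 - 9*k^3 + 2*k^2 + 8*k) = k*(k - 4)*(k^4 + 2*k^3 - k^2 - 2*k) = k^2*(k - 4)*(k^3 + 2*k^2 - k - 2) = k^2*(k - 4)*(k + 2)*(k^2 - 1) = k^2*(k - 4)*(k - 1)*(k + 2)*(k + 1)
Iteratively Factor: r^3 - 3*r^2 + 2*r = (r - 2)*(r^2 - r) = (r - 2)*(r - 1)*(r)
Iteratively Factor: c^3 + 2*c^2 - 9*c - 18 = (c + 3)*(c^2 - c - 6) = (c - 3)*(c + 3)*(c + 2)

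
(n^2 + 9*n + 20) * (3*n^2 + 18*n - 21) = 3*n^4 + 45*n^3 + 201*n^2 + 171*n - 420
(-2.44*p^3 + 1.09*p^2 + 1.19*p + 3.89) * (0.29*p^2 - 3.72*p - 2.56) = -0.7076*p^5 + 9.3929*p^4 + 2.5367*p^3 - 6.0891*p^2 - 17.5172*p - 9.9584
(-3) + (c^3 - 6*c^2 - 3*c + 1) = c^3 - 6*c^2 - 3*c - 2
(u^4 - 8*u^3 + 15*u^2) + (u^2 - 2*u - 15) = u^4 - 8*u^3 + 16*u^2 - 2*u - 15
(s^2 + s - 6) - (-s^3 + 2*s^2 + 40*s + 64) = s^3 - s^2 - 39*s - 70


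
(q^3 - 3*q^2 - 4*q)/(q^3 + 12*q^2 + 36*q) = (q^2 - 3*q - 4)/(q^2 + 12*q + 36)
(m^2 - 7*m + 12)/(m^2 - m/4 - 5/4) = 4*(-m^2 + 7*m - 12)/(-4*m^2 + m + 5)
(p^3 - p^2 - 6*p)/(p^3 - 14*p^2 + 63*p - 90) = p*(p + 2)/(p^2 - 11*p + 30)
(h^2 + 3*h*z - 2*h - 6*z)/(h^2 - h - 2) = (h + 3*z)/(h + 1)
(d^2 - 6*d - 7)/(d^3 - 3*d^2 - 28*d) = (d + 1)/(d*(d + 4))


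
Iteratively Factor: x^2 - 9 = (x - 3)*(x + 3)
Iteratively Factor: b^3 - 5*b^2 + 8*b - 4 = (b - 1)*(b^2 - 4*b + 4) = (b - 2)*(b - 1)*(b - 2)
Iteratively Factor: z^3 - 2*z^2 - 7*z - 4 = (z - 4)*(z^2 + 2*z + 1) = (z - 4)*(z + 1)*(z + 1)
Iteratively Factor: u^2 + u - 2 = (u + 2)*(u - 1)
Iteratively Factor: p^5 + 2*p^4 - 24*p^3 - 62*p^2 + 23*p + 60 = (p + 3)*(p^4 - p^3 - 21*p^2 + p + 20) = (p - 1)*(p + 3)*(p^3 - 21*p - 20) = (p - 1)*(p + 3)*(p + 4)*(p^2 - 4*p - 5) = (p - 1)*(p + 1)*(p + 3)*(p + 4)*(p - 5)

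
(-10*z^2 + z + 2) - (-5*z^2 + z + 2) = -5*z^2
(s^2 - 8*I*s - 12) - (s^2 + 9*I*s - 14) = -17*I*s + 2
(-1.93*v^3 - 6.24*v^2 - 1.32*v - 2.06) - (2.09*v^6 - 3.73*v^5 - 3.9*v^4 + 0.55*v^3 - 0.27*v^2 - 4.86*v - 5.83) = -2.09*v^6 + 3.73*v^5 + 3.9*v^4 - 2.48*v^3 - 5.97*v^2 + 3.54*v + 3.77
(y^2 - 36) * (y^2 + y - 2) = y^4 + y^3 - 38*y^2 - 36*y + 72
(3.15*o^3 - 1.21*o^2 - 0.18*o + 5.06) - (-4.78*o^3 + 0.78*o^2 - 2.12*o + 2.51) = 7.93*o^3 - 1.99*o^2 + 1.94*o + 2.55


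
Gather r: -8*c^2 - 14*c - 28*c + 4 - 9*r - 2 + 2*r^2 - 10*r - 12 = -8*c^2 - 42*c + 2*r^2 - 19*r - 10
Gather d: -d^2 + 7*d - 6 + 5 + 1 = -d^2 + 7*d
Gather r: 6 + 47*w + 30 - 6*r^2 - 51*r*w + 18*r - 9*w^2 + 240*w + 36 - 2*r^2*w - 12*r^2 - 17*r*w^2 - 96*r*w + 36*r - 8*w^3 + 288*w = r^2*(-2*w - 18) + r*(-17*w^2 - 147*w + 54) - 8*w^3 - 9*w^2 + 575*w + 72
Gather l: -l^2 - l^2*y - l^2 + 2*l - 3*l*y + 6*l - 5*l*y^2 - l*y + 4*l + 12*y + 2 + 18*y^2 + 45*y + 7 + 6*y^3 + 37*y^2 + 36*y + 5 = l^2*(-y - 2) + l*(-5*y^2 - 4*y + 12) + 6*y^3 + 55*y^2 + 93*y + 14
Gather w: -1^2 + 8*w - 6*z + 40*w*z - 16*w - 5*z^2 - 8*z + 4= w*(40*z - 8) - 5*z^2 - 14*z + 3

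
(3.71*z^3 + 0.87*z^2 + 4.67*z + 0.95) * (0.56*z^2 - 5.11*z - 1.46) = 2.0776*z^5 - 18.4709*z^4 - 7.2471*z^3 - 24.6019*z^2 - 11.6727*z - 1.387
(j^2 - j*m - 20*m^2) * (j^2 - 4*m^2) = j^4 - j^3*m - 24*j^2*m^2 + 4*j*m^3 + 80*m^4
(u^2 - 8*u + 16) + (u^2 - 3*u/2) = 2*u^2 - 19*u/2 + 16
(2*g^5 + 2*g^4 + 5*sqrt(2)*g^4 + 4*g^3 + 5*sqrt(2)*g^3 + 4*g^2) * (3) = 6*g^5 + 6*g^4 + 15*sqrt(2)*g^4 + 12*g^3 + 15*sqrt(2)*g^3 + 12*g^2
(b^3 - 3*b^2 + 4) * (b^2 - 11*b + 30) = b^5 - 14*b^4 + 63*b^3 - 86*b^2 - 44*b + 120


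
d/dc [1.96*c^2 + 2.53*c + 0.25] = 3.92*c + 2.53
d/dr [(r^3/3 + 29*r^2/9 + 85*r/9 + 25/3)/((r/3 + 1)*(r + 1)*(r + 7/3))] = 2*(-15*r^2 - 54*r - 55)/(9*r^4 + 60*r^3 + 142*r^2 + 140*r + 49)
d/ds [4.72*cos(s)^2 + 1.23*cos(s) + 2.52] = -(9.44*cos(s) + 1.23)*sin(s)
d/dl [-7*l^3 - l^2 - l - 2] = -21*l^2 - 2*l - 1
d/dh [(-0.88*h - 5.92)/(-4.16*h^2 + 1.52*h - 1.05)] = (-3.6608*h^2 - 49.2544*h + 9.9224)/(17.3056*h^4 - 12.6464*h^3 + 11.0464*h^2 - 3.192*h + 1.1025)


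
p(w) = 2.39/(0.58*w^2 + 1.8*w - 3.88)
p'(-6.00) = 0.32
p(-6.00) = 0.39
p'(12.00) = -0.00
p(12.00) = 0.02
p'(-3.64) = 0.77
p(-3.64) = -0.87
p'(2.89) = -0.32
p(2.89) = 0.39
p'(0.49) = -0.69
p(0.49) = -0.84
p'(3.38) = -0.18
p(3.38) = 0.27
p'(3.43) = -0.17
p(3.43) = 0.26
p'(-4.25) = 6.74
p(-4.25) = -2.27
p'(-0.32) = -0.18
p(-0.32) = -0.54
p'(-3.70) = 0.88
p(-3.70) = -0.92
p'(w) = 2.39*(-1.16*w - 1.8)/(0.58*w^2 + 1.8*w - 3.88)^2 = (-2.7724*w - 4.302)/(0.58*w^2 + 1.8*w - 3.88)^2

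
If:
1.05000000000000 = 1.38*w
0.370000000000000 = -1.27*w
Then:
No Solution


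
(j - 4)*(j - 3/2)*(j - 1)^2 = j^4 - 15*j^3/2 + 18*j^2 - 35*j/2 + 6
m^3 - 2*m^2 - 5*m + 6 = (m - 3)*(m - 1)*(m + 2)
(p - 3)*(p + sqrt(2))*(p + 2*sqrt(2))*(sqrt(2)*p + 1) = sqrt(2)*p^4 - 3*sqrt(2)*p^3 + 7*p^3 - 21*p^2 + 7*sqrt(2)*p^2 - 21*sqrt(2)*p + 4*p - 12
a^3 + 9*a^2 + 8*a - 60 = (a - 2)*(a + 5)*(a + 6)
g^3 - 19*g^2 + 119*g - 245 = (g - 7)^2*(g - 5)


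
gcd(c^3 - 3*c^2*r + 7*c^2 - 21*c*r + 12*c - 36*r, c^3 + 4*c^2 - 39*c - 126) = c + 3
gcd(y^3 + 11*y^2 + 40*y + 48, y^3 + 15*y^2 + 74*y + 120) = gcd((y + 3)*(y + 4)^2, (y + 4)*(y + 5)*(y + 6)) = y + 4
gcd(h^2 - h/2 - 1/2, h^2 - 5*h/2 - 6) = 1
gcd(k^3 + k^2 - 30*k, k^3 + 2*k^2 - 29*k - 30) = k^2 + k - 30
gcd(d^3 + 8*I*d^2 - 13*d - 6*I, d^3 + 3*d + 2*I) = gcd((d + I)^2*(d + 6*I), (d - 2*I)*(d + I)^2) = d^2 + 2*I*d - 1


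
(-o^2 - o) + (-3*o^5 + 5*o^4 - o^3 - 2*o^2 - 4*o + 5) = -3*o^5 + 5*o^4 - o^3 - 3*o^2 - 5*o + 5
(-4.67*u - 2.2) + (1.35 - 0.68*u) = -5.35*u - 0.85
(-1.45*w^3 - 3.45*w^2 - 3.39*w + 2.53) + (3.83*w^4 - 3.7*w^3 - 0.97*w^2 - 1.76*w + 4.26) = 3.83*w^4 - 5.15*w^3 - 4.42*w^2 - 5.15*w + 6.79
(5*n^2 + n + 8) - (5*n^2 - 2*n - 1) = 3*n + 9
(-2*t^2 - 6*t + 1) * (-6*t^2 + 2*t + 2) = 12*t^4 + 32*t^3 - 22*t^2 - 10*t + 2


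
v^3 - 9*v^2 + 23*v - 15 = (v - 5)*(v - 3)*(v - 1)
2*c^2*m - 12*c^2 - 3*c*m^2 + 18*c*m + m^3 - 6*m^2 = (-2*c + m)*(-c + m)*(m - 6)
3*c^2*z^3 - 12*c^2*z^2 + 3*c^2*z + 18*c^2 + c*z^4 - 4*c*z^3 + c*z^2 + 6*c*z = (3*c + z)*(z - 3)*(z - 2)*(c*z + c)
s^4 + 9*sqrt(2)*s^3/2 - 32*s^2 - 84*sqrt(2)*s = s*(s - 7*sqrt(2)/2)*(s + 2*sqrt(2))*(s + 6*sqrt(2))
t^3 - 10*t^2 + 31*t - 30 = (t - 5)*(t - 3)*(t - 2)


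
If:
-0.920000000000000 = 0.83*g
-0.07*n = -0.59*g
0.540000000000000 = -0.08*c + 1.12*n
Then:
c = -137.55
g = -1.11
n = -9.34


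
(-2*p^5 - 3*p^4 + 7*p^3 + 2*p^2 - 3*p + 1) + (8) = -2*p^5 - 3*p^4 + 7*p^3 + 2*p^2 - 3*p + 9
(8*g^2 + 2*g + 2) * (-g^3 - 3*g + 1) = -8*g^5 - 2*g^4 - 26*g^3 + 2*g^2 - 4*g + 2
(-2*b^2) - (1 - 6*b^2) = 4*b^2 - 1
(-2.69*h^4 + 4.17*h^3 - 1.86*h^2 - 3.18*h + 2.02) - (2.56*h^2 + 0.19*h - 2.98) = -2.69*h^4 + 4.17*h^3 - 4.42*h^2 - 3.37*h + 5.0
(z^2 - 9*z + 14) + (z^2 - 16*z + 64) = 2*z^2 - 25*z + 78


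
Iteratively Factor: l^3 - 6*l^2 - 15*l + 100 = (l + 4)*(l^2 - 10*l + 25) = (l - 5)*(l + 4)*(l - 5)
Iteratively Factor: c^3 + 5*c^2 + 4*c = (c + 1)*(c^2 + 4*c) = (c + 1)*(c + 4)*(c)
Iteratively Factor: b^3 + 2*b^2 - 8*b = (b)*(b^2 + 2*b - 8) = b*(b - 2)*(b + 4)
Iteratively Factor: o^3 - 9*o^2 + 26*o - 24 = (o - 2)*(o^2 - 7*o + 12) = (o - 3)*(o - 2)*(o - 4)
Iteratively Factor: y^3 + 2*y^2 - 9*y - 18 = (y - 3)*(y^2 + 5*y + 6) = (y - 3)*(y + 3)*(y + 2)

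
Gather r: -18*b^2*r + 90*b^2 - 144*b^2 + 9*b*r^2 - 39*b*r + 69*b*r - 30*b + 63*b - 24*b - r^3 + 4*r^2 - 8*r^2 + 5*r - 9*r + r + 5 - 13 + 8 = -54*b^2 + 9*b - r^3 + r^2*(9*b - 4) + r*(-18*b^2 + 30*b - 3)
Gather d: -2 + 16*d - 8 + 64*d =80*d - 10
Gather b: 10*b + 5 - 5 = 10*b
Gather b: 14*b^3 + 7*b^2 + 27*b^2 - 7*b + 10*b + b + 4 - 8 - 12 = 14*b^3 + 34*b^2 + 4*b - 16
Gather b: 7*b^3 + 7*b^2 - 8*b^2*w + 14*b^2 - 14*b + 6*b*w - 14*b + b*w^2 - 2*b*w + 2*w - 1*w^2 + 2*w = 7*b^3 + b^2*(21 - 8*w) + b*(w^2 + 4*w - 28) - w^2 + 4*w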